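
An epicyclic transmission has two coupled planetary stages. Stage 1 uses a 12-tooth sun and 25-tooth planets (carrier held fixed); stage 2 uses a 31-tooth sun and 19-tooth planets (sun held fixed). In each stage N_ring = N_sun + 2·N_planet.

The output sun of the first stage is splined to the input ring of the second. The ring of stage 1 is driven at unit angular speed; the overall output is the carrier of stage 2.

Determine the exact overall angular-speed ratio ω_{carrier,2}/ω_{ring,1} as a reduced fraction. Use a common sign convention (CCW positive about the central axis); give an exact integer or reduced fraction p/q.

-713/200

Stage 1: N_ring = 12 + 2·25 = 62
Stage 1: 12(ω_s−ω_c) = −62(ω_r−ω_c),  ω_c=0, ω_r=1
Stage 1: ω_s = 0 − (62/12)(1−0) = -31/6
  ⇒ ω_s¹/ω_r¹ = -31/6
Stage 2: N_ring = 31 + 2·19 = 69
Stage 2: 31(ω_s−ω_c) = −69(ω_r−ω_c),  ω_s=0, ω_r=1
Stage 2: 31(0−ω_c) = −69(1−ω_c)  ⇒  100ω_c = 69  ⇒  ω_c = 69/100
  ⇒ ω_c²/ω_r² = 69/100
Coupling ω_r² = ω_s¹ ⇒ overall = -31/6 × 69/100 = -713/200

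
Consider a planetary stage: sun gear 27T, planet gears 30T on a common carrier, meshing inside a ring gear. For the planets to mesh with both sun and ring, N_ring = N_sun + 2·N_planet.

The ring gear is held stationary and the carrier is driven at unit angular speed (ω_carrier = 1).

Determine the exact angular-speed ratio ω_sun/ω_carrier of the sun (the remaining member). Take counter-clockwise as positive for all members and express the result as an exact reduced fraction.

38/9

N_ring = 27 + 2·30 = 87
27(ω_s−ω_c) = −87(ω_r−ω_c),  ω_r=0, ω_c=1
ω_s = 1 − (87/27)(0−1) = 38/9
ω_s/ω_c = 38/9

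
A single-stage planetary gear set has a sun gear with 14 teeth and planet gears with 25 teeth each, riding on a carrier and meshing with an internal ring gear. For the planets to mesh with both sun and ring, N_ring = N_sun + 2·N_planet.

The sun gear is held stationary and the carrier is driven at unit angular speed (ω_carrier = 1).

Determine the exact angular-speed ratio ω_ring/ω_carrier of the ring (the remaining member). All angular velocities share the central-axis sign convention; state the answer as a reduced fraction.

39/32

N_ring = 14 + 2·25 = 64
14(ω_s−ω_c) = −64(ω_r−ω_c),  ω_s=0, ω_c=1
ω_r = 1 − (14/64)(0−1) = 39/32
ω_r/ω_c = 39/32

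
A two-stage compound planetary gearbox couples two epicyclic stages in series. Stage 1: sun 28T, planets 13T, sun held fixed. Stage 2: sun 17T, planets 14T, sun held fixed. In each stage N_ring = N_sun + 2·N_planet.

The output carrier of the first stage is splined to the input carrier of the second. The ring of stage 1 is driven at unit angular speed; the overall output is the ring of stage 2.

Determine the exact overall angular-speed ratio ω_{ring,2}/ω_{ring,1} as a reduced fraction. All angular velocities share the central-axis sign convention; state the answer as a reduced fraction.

Stage 1: N_ring = 28 + 2·13 = 54
Stage 1: 28(ω_s−ω_c) = −54(ω_r−ω_c),  ω_s=0, ω_r=1
Stage 1: 28(0−ω_c) = −54(1−ω_c)  ⇒  82ω_c = 54  ⇒  ω_c = 27/41
  ⇒ ω_c¹/ω_r¹ = 27/41
Stage 2: N_ring = 17 + 2·14 = 45
Stage 2: 17(ω_s−ω_c) = −45(ω_r−ω_c),  ω_s=0, ω_c=1
Stage 2: ω_r = 1 − (17/45)(0−1) = 62/45
  ⇒ ω_r²/ω_c² = 62/45
Coupling ω_c² = ω_c¹ ⇒ overall = 27/41 × 62/45 = 186/205

186/205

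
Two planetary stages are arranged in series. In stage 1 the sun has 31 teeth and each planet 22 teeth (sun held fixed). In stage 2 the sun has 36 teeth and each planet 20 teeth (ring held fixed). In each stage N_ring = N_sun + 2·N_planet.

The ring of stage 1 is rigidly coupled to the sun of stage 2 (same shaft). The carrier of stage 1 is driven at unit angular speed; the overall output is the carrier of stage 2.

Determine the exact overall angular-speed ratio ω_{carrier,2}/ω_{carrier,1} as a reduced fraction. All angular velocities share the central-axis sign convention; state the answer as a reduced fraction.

159/350

Stage 1: N_ring = 31 + 2·22 = 75
Stage 1: 31(ω_s−ω_c) = −75(ω_r−ω_c),  ω_s=0, ω_c=1
Stage 1: ω_r = 1 − (31/75)(0−1) = 106/75
  ⇒ ω_r¹/ω_c¹ = 106/75
Stage 2: N_ring = 36 + 2·20 = 76
Stage 2: 36(ω_s−ω_c) = −76(ω_r−ω_c),  ω_r=0, ω_s=1
Stage 2: 36(1−ω_c) = −76(0−ω_c)  ⇒  112ω_c = 36  ⇒  ω_c = 9/28
  ⇒ ω_c²/ω_s² = 9/28
Coupling ω_s² = ω_r¹ ⇒ overall = 106/75 × 9/28 = 159/350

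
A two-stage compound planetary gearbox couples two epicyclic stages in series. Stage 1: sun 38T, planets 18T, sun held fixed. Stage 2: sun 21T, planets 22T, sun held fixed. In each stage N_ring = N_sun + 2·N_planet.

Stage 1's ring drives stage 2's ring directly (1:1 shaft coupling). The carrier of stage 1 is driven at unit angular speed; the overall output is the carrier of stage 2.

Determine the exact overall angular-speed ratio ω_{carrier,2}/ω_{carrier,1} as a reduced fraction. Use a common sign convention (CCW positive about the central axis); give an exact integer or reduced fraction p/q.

Stage 1: N_ring = 38 + 2·18 = 74
Stage 1: 38(ω_s−ω_c) = −74(ω_r−ω_c),  ω_s=0, ω_c=1
Stage 1: ω_r = 1 − (38/74)(0−1) = 56/37
  ⇒ ω_r¹/ω_c¹ = 56/37
Stage 2: N_ring = 21 + 2·22 = 65
Stage 2: 21(ω_s−ω_c) = −65(ω_r−ω_c),  ω_s=0, ω_r=1
Stage 2: 21(0−ω_c) = −65(1−ω_c)  ⇒  86ω_c = 65  ⇒  ω_c = 65/86
  ⇒ ω_c²/ω_r² = 65/86
Coupling ω_r² = ω_r¹ ⇒ overall = 56/37 × 65/86 = 1820/1591

1820/1591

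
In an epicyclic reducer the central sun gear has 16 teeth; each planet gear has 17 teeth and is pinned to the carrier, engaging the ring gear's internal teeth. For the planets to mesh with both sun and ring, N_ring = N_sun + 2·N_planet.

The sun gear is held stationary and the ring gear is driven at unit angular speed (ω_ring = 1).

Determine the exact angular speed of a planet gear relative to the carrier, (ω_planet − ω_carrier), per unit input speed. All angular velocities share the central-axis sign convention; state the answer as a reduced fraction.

400/561

N_ring = 16 + 2·17 = 50
16(ω_s−ω_c) = −50(ω_r−ω_c),  ω_s=0, ω_r=1
16(0−ω_c) = −50(1−ω_c)  ⇒  66ω_c = 50  ⇒  ω_c = 25/33
sun–planet: 16·(0−25/33) = −17·(ω_p−ω_c)  ⇒  ω_p−ω_c = −(16/17)·(-25/33) = 400/561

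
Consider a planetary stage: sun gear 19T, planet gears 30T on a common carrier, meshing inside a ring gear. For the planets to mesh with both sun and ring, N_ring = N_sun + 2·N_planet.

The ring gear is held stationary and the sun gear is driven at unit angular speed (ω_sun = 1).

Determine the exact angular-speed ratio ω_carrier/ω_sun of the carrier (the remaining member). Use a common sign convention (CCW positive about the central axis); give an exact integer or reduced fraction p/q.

N_ring = 19 + 2·30 = 79
19(ω_s−ω_c) = −79(ω_r−ω_c),  ω_r=0, ω_s=1
19(1−ω_c) = −79(0−ω_c)  ⇒  98ω_c = 19  ⇒  ω_c = 19/98
ω_c/ω_s = 19/98

19/98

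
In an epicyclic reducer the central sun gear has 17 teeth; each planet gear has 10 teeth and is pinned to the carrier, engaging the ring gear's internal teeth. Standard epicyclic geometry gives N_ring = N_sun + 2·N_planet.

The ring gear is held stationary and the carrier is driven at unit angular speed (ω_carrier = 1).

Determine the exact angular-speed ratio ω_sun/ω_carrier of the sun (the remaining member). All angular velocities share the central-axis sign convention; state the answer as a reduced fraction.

54/17

N_ring = 17 + 2·10 = 37
17(ω_s−ω_c) = −37(ω_r−ω_c),  ω_r=0, ω_c=1
ω_s = 1 − (37/17)(0−1) = 54/17
ω_s/ω_c = 54/17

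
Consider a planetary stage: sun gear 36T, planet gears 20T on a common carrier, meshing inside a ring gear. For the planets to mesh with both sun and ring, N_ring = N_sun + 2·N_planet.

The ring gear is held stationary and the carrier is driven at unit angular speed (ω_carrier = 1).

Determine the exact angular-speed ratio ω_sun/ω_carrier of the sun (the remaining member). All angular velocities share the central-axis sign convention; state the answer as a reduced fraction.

N_ring = 36 + 2·20 = 76
36(ω_s−ω_c) = −76(ω_r−ω_c),  ω_r=0, ω_c=1
ω_s = 1 − (76/36)(0−1) = 28/9
ω_s/ω_c = 28/9

28/9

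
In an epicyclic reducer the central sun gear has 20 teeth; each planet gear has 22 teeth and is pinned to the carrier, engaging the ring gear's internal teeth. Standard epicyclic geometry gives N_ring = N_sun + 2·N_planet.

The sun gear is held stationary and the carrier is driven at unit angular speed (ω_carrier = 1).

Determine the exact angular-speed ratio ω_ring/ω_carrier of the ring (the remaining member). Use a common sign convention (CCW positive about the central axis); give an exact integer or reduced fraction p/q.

21/16

N_ring = 20 + 2·22 = 64
20(ω_s−ω_c) = −64(ω_r−ω_c),  ω_s=0, ω_c=1
ω_r = 1 − (20/64)(0−1) = 21/16
ω_r/ω_c = 21/16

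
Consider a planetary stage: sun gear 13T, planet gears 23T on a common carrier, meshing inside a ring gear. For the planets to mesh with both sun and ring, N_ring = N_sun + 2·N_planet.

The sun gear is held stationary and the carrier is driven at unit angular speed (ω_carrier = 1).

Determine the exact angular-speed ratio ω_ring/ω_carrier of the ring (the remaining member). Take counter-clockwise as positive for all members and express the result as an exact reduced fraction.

72/59

N_ring = 13 + 2·23 = 59
13(ω_s−ω_c) = −59(ω_r−ω_c),  ω_s=0, ω_c=1
ω_r = 1 − (13/59)(0−1) = 72/59
ω_r/ω_c = 72/59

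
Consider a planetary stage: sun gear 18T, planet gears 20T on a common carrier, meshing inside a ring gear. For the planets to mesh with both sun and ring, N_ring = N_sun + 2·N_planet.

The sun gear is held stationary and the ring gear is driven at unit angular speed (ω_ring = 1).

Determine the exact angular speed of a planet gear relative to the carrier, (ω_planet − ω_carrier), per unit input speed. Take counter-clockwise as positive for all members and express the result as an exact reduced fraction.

N_ring = 18 + 2·20 = 58
18(ω_s−ω_c) = −58(ω_r−ω_c),  ω_s=0, ω_r=1
18(0−ω_c) = −58(1−ω_c)  ⇒  76ω_c = 58  ⇒  ω_c = 29/38
sun–planet: 18·(0−29/38) = −20·(ω_p−ω_c)  ⇒  ω_p−ω_c = −(18/20)·(-29/38) = 261/380

261/380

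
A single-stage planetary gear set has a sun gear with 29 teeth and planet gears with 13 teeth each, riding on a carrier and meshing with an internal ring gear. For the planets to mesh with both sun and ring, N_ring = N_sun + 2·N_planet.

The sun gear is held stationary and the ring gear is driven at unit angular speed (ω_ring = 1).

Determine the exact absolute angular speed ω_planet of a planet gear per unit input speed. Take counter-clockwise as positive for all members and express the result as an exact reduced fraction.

N_ring = 29 + 2·13 = 55
29(ω_s−ω_c) = −55(ω_r−ω_c),  ω_s=0, ω_r=1
29(0−ω_c) = −55(1−ω_c)  ⇒  84ω_c = 55  ⇒  ω_c = 55/84
sun–planet: 29·(0−55/84) = −13·(ω_p−ω_c)  ⇒  ω_p−ω_c = −(29/13)·(-55/84) = 1595/1092
ω_p = 55/84 + 1595/1092 = 55/26

55/26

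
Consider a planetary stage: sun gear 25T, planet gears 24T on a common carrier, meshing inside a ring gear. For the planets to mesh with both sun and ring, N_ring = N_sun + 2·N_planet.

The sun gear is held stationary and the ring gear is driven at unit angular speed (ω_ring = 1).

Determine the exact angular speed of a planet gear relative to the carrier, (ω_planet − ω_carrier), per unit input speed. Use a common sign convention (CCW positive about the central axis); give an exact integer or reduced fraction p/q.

N_ring = 25 + 2·24 = 73
25(ω_s−ω_c) = −73(ω_r−ω_c),  ω_s=0, ω_r=1
25(0−ω_c) = −73(1−ω_c)  ⇒  98ω_c = 73  ⇒  ω_c = 73/98
sun–planet: 25·(0−73/98) = −24·(ω_p−ω_c)  ⇒  ω_p−ω_c = −(25/24)·(-73/98) = 1825/2352

1825/2352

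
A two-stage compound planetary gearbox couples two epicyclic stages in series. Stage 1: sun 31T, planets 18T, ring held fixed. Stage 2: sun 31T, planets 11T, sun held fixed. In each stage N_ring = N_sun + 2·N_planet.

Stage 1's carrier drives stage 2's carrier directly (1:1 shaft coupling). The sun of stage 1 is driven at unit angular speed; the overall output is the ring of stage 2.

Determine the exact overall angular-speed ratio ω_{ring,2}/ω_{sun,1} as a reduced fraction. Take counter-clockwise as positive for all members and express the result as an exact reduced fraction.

186/371

Stage 1: N_ring = 31 + 2·18 = 67
Stage 1: 31(ω_s−ω_c) = −67(ω_r−ω_c),  ω_r=0, ω_s=1
Stage 1: 31(1−ω_c) = −67(0−ω_c)  ⇒  98ω_c = 31  ⇒  ω_c = 31/98
  ⇒ ω_c¹/ω_s¹ = 31/98
Stage 2: N_ring = 31 + 2·11 = 53
Stage 2: 31(ω_s−ω_c) = −53(ω_r−ω_c),  ω_s=0, ω_c=1
Stage 2: ω_r = 1 − (31/53)(0−1) = 84/53
  ⇒ ω_r²/ω_c² = 84/53
Coupling ω_c² = ω_c¹ ⇒ overall = 31/98 × 84/53 = 186/371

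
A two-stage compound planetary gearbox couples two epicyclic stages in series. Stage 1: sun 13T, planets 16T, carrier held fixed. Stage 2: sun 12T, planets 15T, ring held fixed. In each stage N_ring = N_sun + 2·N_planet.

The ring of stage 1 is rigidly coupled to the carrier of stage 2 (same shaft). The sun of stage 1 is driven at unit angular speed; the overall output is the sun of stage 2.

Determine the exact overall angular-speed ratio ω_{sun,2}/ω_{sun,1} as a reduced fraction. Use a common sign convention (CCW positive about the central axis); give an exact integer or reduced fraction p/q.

Stage 1: N_ring = 13 + 2·16 = 45
Stage 1: 13(ω_s−ω_c) = −45(ω_r−ω_c),  ω_c=0, ω_s=1
Stage 1: ω_r = 0 − (13/45)(1−0) = -13/45
  ⇒ ω_r¹/ω_s¹ = -13/45
Stage 2: N_ring = 12 + 2·15 = 42
Stage 2: 12(ω_s−ω_c) = −42(ω_r−ω_c),  ω_r=0, ω_c=1
Stage 2: ω_s = 1 − (42/12)(0−1) = 9/2
  ⇒ ω_s²/ω_c² = 9/2
Coupling ω_c² = ω_r¹ ⇒ overall = -13/45 × 9/2 = -13/10

-13/10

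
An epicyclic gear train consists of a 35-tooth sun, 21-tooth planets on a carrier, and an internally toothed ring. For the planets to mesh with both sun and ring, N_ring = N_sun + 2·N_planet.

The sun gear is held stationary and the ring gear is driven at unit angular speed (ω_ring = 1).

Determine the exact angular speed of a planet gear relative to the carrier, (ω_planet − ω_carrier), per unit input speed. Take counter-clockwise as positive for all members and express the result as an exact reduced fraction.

N_ring = 35 + 2·21 = 77
35(ω_s−ω_c) = −77(ω_r−ω_c),  ω_s=0, ω_r=1
35(0−ω_c) = −77(1−ω_c)  ⇒  112ω_c = 77  ⇒  ω_c = 11/16
sun–planet: 35·(0−11/16) = −21·(ω_p−ω_c)  ⇒  ω_p−ω_c = −(35/21)·(-11/16) = 55/48

55/48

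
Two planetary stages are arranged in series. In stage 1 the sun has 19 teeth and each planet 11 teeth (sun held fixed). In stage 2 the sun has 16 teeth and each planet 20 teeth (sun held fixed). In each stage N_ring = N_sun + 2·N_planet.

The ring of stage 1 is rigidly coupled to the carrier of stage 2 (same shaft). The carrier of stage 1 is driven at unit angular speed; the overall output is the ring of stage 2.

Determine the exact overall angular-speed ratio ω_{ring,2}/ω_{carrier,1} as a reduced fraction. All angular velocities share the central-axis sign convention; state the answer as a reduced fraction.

Stage 1: N_ring = 19 + 2·11 = 41
Stage 1: 19(ω_s−ω_c) = −41(ω_r−ω_c),  ω_s=0, ω_c=1
Stage 1: ω_r = 1 − (19/41)(0−1) = 60/41
  ⇒ ω_r¹/ω_c¹ = 60/41
Stage 2: N_ring = 16 + 2·20 = 56
Stage 2: 16(ω_s−ω_c) = −56(ω_r−ω_c),  ω_s=0, ω_c=1
Stage 2: ω_r = 1 − (16/56)(0−1) = 9/7
  ⇒ ω_r²/ω_c² = 9/7
Coupling ω_c² = ω_r¹ ⇒ overall = 60/41 × 9/7 = 540/287

540/287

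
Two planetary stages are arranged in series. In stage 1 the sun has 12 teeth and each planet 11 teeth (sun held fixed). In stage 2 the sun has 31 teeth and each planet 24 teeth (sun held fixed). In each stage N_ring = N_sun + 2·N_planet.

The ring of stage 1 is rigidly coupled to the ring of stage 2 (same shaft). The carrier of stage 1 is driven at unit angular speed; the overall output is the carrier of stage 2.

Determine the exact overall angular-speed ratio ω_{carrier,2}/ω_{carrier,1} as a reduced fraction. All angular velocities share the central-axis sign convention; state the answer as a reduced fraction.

Stage 1: N_ring = 12 + 2·11 = 34
Stage 1: 12(ω_s−ω_c) = −34(ω_r−ω_c),  ω_s=0, ω_c=1
Stage 1: ω_r = 1 − (12/34)(0−1) = 23/17
  ⇒ ω_r¹/ω_c¹ = 23/17
Stage 2: N_ring = 31 + 2·24 = 79
Stage 2: 31(ω_s−ω_c) = −79(ω_r−ω_c),  ω_s=0, ω_r=1
Stage 2: 31(0−ω_c) = −79(1−ω_c)  ⇒  110ω_c = 79  ⇒  ω_c = 79/110
  ⇒ ω_c²/ω_r² = 79/110
Coupling ω_r² = ω_r¹ ⇒ overall = 23/17 × 79/110 = 1817/1870

1817/1870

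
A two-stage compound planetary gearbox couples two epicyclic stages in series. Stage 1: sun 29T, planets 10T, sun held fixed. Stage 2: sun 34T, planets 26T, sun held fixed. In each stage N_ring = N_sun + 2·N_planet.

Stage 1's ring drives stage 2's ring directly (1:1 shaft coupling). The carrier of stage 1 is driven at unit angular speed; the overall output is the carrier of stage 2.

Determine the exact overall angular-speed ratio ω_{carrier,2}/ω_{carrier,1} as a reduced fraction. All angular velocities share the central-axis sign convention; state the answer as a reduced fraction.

559/490

Stage 1: N_ring = 29 + 2·10 = 49
Stage 1: 29(ω_s−ω_c) = −49(ω_r−ω_c),  ω_s=0, ω_c=1
Stage 1: ω_r = 1 − (29/49)(0−1) = 78/49
  ⇒ ω_r¹/ω_c¹ = 78/49
Stage 2: N_ring = 34 + 2·26 = 86
Stage 2: 34(ω_s−ω_c) = −86(ω_r−ω_c),  ω_s=0, ω_r=1
Stage 2: 34(0−ω_c) = −86(1−ω_c)  ⇒  120ω_c = 86  ⇒  ω_c = 43/60
  ⇒ ω_c²/ω_r² = 43/60
Coupling ω_r² = ω_r¹ ⇒ overall = 78/49 × 43/60 = 559/490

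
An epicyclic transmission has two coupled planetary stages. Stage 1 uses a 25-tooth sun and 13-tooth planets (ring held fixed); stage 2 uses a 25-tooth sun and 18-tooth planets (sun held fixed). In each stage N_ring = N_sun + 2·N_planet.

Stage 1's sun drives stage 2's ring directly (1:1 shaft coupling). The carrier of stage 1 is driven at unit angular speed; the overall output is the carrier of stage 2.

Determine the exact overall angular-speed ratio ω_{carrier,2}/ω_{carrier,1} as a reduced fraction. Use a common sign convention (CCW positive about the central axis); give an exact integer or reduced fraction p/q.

Stage 1: N_ring = 25 + 2·13 = 51
Stage 1: 25(ω_s−ω_c) = −51(ω_r−ω_c),  ω_r=0, ω_c=1
Stage 1: ω_s = 1 − (51/25)(0−1) = 76/25
  ⇒ ω_s¹/ω_c¹ = 76/25
Stage 2: N_ring = 25 + 2·18 = 61
Stage 2: 25(ω_s−ω_c) = −61(ω_r−ω_c),  ω_s=0, ω_r=1
Stage 2: 25(0−ω_c) = −61(1−ω_c)  ⇒  86ω_c = 61  ⇒  ω_c = 61/86
  ⇒ ω_c²/ω_r² = 61/86
Coupling ω_r² = ω_s¹ ⇒ overall = 76/25 × 61/86 = 2318/1075

2318/1075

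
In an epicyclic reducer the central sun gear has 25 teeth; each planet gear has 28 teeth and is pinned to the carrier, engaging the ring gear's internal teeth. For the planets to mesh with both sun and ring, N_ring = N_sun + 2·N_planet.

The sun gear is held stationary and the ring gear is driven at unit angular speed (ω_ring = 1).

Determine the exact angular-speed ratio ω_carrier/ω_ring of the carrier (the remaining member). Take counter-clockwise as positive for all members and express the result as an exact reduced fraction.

N_ring = 25 + 2·28 = 81
25(ω_s−ω_c) = −81(ω_r−ω_c),  ω_s=0, ω_r=1
25(0−ω_c) = −81(1−ω_c)  ⇒  106ω_c = 81  ⇒  ω_c = 81/106
ω_c/ω_r = 81/106

81/106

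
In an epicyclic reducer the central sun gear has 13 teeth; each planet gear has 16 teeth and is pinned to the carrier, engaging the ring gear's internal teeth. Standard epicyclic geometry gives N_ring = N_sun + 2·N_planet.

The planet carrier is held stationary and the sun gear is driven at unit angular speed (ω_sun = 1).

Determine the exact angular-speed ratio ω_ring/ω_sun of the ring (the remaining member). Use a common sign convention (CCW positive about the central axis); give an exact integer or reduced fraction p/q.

-13/45

N_ring = 13 + 2·16 = 45
13(ω_s−ω_c) = −45(ω_r−ω_c),  ω_c=0, ω_s=1
ω_r = 0 − (13/45)(1−0) = -13/45
ω_r/ω_s = -13/45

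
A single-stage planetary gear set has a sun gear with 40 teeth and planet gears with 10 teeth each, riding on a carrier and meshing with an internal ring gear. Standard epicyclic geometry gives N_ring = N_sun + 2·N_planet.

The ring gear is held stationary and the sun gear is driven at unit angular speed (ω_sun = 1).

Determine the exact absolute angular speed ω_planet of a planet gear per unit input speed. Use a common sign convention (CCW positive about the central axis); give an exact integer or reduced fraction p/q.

-2

N_ring = 40 + 2·10 = 60
40(ω_s−ω_c) = −60(ω_r−ω_c),  ω_r=0, ω_s=1
40(1−ω_c) = −60(0−ω_c)  ⇒  100ω_c = 40  ⇒  ω_c = 2/5
sun–planet: 40·(1−2/5) = −10·(ω_p−ω_c)  ⇒  ω_p−ω_c = −(40/10)·(3/5) = -12/5
ω_p = 2/5 − 12/5 = -2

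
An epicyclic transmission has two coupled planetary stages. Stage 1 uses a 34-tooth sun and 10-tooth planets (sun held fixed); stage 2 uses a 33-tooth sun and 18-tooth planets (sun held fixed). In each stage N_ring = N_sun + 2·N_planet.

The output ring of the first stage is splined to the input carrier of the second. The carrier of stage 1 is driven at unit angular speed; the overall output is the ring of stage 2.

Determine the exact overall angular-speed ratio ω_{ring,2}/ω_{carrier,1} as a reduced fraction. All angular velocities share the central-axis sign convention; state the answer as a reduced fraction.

Stage 1: N_ring = 34 + 2·10 = 54
Stage 1: 34(ω_s−ω_c) = −54(ω_r−ω_c),  ω_s=0, ω_c=1
Stage 1: ω_r = 1 − (34/54)(0−1) = 44/27
  ⇒ ω_r¹/ω_c¹ = 44/27
Stage 2: N_ring = 33 + 2·18 = 69
Stage 2: 33(ω_s−ω_c) = −69(ω_r−ω_c),  ω_s=0, ω_c=1
Stage 2: ω_r = 1 − (33/69)(0−1) = 34/23
  ⇒ ω_r²/ω_c² = 34/23
Coupling ω_c² = ω_r¹ ⇒ overall = 44/27 × 34/23 = 1496/621

1496/621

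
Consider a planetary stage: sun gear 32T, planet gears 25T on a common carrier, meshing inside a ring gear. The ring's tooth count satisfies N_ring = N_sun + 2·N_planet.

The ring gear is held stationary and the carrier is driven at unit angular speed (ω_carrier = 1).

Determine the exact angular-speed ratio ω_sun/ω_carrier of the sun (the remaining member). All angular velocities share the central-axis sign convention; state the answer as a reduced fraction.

N_ring = 32 + 2·25 = 82
32(ω_s−ω_c) = −82(ω_r−ω_c),  ω_r=0, ω_c=1
ω_s = 1 − (82/32)(0−1) = 57/16
ω_s/ω_c = 57/16

57/16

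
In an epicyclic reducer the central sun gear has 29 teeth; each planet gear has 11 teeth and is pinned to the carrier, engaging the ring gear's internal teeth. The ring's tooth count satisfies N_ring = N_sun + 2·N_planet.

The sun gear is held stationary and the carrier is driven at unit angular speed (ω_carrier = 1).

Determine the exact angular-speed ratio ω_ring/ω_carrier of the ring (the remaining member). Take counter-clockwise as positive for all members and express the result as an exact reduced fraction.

80/51

N_ring = 29 + 2·11 = 51
29(ω_s−ω_c) = −51(ω_r−ω_c),  ω_s=0, ω_c=1
ω_r = 1 − (29/51)(0−1) = 80/51
ω_r/ω_c = 80/51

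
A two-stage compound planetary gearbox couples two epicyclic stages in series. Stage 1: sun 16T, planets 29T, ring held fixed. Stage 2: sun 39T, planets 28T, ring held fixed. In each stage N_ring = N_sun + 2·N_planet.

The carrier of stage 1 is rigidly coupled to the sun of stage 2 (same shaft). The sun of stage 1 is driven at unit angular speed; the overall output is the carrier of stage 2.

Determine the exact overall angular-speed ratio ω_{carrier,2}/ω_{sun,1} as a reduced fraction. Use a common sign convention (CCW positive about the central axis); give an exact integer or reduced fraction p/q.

Stage 1: N_ring = 16 + 2·29 = 74
Stage 1: 16(ω_s−ω_c) = −74(ω_r−ω_c),  ω_r=0, ω_s=1
Stage 1: 16(1−ω_c) = −74(0−ω_c)  ⇒  90ω_c = 16  ⇒  ω_c = 8/45
  ⇒ ω_c¹/ω_s¹ = 8/45
Stage 2: N_ring = 39 + 2·28 = 95
Stage 2: 39(ω_s−ω_c) = −95(ω_r−ω_c),  ω_r=0, ω_s=1
Stage 2: 39(1−ω_c) = −95(0−ω_c)  ⇒  134ω_c = 39  ⇒  ω_c = 39/134
  ⇒ ω_c²/ω_s² = 39/134
Coupling ω_s² = ω_c¹ ⇒ overall = 8/45 × 39/134 = 52/1005

52/1005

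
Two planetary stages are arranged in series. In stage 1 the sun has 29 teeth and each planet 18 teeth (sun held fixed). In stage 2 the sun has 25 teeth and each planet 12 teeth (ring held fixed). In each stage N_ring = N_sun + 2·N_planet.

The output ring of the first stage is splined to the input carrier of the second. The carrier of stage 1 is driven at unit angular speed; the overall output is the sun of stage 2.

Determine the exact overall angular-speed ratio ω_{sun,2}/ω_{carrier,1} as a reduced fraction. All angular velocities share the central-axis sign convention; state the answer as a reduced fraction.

Stage 1: N_ring = 29 + 2·18 = 65
Stage 1: 29(ω_s−ω_c) = −65(ω_r−ω_c),  ω_s=0, ω_c=1
Stage 1: ω_r = 1 − (29/65)(0−1) = 94/65
  ⇒ ω_r¹/ω_c¹ = 94/65
Stage 2: N_ring = 25 + 2·12 = 49
Stage 2: 25(ω_s−ω_c) = −49(ω_r−ω_c),  ω_r=0, ω_c=1
Stage 2: ω_s = 1 − (49/25)(0−1) = 74/25
  ⇒ ω_s²/ω_c² = 74/25
Coupling ω_c² = ω_r¹ ⇒ overall = 94/65 × 74/25 = 6956/1625

6956/1625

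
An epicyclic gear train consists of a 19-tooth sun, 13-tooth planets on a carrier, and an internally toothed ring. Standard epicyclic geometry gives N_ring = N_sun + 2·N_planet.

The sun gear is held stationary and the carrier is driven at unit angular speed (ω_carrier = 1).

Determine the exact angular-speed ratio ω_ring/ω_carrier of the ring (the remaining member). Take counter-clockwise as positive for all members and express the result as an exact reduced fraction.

64/45

N_ring = 19 + 2·13 = 45
19(ω_s−ω_c) = −45(ω_r−ω_c),  ω_s=0, ω_c=1
ω_r = 1 − (19/45)(0−1) = 64/45
ω_r/ω_c = 64/45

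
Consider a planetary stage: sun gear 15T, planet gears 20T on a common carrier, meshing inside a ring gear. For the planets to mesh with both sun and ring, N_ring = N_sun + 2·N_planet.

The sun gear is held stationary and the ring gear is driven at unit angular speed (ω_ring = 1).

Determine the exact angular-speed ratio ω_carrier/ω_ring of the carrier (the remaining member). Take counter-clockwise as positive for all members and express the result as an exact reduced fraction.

N_ring = 15 + 2·20 = 55
15(ω_s−ω_c) = −55(ω_r−ω_c),  ω_s=0, ω_r=1
15(0−ω_c) = −55(1−ω_c)  ⇒  70ω_c = 55  ⇒  ω_c = 11/14
ω_c/ω_r = 11/14

11/14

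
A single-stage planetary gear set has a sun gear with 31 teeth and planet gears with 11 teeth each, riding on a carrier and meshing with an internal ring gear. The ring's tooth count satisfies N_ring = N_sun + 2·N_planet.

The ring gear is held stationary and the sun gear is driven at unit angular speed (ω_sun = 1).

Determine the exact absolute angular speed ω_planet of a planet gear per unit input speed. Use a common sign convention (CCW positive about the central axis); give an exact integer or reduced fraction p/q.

N_ring = 31 + 2·11 = 53
31(ω_s−ω_c) = −53(ω_r−ω_c),  ω_r=0, ω_s=1
31(1−ω_c) = −53(0−ω_c)  ⇒  84ω_c = 31  ⇒  ω_c = 31/84
sun–planet: 31·(1−31/84) = −11·(ω_p−ω_c)  ⇒  ω_p−ω_c = −(31/11)·(53/84) = -1643/924
ω_p = 31/84 − 1643/924 = -31/22

-31/22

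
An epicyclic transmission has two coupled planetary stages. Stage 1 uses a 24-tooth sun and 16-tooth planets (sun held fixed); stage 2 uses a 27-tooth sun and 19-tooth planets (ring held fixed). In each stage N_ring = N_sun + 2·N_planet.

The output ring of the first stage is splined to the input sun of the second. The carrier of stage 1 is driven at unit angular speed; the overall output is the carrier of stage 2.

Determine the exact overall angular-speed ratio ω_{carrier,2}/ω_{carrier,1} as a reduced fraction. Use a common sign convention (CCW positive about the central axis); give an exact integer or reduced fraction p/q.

Stage 1: N_ring = 24 + 2·16 = 56
Stage 1: 24(ω_s−ω_c) = −56(ω_r−ω_c),  ω_s=0, ω_c=1
Stage 1: ω_r = 1 − (24/56)(0−1) = 10/7
  ⇒ ω_r¹/ω_c¹ = 10/7
Stage 2: N_ring = 27 + 2·19 = 65
Stage 2: 27(ω_s−ω_c) = −65(ω_r−ω_c),  ω_r=0, ω_s=1
Stage 2: 27(1−ω_c) = −65(0−ω_c)  ⇒  92ω_c = 27  ⇒  ω_c = 27/92
  ⇒ ω_c²/ω_s² = 27/92
Coupling ω_s² = ω_r¹ ⇒ overall = 10/7 × 27/92 = 135/322

135/322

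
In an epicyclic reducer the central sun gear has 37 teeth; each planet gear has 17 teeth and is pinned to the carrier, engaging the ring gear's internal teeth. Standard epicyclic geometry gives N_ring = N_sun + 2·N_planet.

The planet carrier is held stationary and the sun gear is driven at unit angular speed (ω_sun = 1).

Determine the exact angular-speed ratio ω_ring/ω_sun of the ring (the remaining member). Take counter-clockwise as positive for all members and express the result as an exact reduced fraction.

N_ring = 37 + 2·17 = 71
37(ω_s−ω_c) = −71(ω_r−ω_c),  ω_c=0, ω_s=1
ω_r = 0 − (37/71)(1−0) = -37/71
ω_r/ω_s = -37/71

-37/71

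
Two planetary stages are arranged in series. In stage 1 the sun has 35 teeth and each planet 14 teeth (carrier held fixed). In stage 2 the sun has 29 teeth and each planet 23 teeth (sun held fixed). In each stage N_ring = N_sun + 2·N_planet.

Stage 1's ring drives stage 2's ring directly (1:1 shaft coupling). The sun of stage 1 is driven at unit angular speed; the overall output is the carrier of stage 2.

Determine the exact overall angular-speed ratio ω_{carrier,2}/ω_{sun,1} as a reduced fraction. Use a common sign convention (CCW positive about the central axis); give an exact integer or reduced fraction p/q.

Stage 1: N_ring = 35 + 2·14 = 63
Stage 1: 35(ω_s−ω_c) = −63(ω_r−ω_c),  ω_c=0, ω_s=1
Stage 1: ω_r = 0 − (35/63)(1−0) = -5/9
  ⇒ ω_r¹/ω_s¹ = -5/9
Stage 2: N_ring = 29 + 2·23 = 75
Stage 2: 29(ω_s−ω_c) = −75(ω_r−ω_c),  ω_s=0, ω_r=1
Stage 2: 29(0−ω_c) = −75(1−ω_c)  ⇒  104ω_c = 75  ⇒  ω_c = 75/104
  ⇒ ω_c²/ω_r² = 75/104
Coupling ω_r² = ω_r¹ ⇒ overall = -5/9 × 75/104 = -125/312

-125/312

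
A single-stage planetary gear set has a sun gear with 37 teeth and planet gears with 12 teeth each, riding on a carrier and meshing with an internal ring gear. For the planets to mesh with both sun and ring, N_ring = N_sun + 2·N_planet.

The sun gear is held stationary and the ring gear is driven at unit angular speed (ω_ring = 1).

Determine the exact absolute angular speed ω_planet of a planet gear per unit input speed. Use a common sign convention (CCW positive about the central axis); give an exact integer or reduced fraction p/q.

N_ring = 37 + 2·12 = 61
37(ω_s−ω_c) = −61(ω_r−ω_c),  ω_s=0, ω_r=1
37(0−ω_c) = −61(1−ω_c)  ⇒  98ω_c = 61  ⇒  ω_c = 61/98
sun–planet: 37·(0−61/98) = −12·(ω_p−ω_c)  ⇒  ω_p−ω_c = −(37/12)·(-61/98) = 2257/1176
ω_p = 61/98 + 2257/1176 = 61/24

61/24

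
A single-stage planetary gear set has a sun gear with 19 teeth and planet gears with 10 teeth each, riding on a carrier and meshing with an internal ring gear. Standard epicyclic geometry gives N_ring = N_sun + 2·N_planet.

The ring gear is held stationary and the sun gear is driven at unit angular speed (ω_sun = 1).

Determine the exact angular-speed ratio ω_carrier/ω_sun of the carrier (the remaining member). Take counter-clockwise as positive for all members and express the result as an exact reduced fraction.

19/58

N_ring = 19 + 2·10 = 39
19(ω_s−ω_c) = −39(ω_r−ω_c),  ω_r=0, ω_s=1
19(1−ω_c) = −39(0−ω_c)  ⇒  58ω_c = 19  ⇒  ω_c = 19/58
ω_c/ω_s = 19/58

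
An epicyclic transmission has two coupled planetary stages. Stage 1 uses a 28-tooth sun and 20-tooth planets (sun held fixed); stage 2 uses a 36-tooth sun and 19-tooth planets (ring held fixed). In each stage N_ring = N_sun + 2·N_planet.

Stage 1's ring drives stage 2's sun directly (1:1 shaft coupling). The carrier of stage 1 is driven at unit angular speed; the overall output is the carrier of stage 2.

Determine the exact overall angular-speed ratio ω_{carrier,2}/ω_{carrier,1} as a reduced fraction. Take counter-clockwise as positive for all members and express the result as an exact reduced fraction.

432/935

Stage 1: N_ring = 28 + 2·20 = 68
Stage 1: 28(ω_s−ω_c) = −68(ω_r−ω_c),  ω_s=0, ω_c=1
Stage 1: ω_r = 1 − (28/68)(0−1) = 24/17
  ⇒ ω_r¹/ω_c¹ = 24/17
Stage 2: N_ring = 36 + 2·19 = 74
Stage 2: 36(ω_s−ω_c) = −74(ω_r−ω_c),  ω_r=0, ω_s=1
Stage 2: 36(1−ω_c) = −74(0−ω_c)  ⇒  110ω_c = 36  ⇒  ω_c = 18/55
  ⇒ ω_c²/ω_s² = 18/55
Coupling ω_s² = ω_r¹ ⇒ overall = 24/17 × 18/55 = 432/935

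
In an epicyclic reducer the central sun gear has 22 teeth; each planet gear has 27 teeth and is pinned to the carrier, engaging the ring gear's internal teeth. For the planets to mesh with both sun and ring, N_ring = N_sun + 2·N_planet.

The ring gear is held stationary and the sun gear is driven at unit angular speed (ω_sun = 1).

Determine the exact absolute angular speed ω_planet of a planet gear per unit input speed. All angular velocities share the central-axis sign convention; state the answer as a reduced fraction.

-11/27

N_ring = 22 + 2·27 = 76
22(ω_s−ω_c) = −76(ω_r−ω_c),  ω_r=0, ω_s=1
22(1−ω_c) = −76(0−ω_c)  ⇒  98ω_c = 22  ⇒  ω_c = 11/49
sun–planet: 22·(1−11/49) = −27·(ω_p−ω_c)  ⇒  ω_p−ω_c = −(22/27)·(38/49) = -836/1323
ω_p = 11/49 − 836/1323 = -11/27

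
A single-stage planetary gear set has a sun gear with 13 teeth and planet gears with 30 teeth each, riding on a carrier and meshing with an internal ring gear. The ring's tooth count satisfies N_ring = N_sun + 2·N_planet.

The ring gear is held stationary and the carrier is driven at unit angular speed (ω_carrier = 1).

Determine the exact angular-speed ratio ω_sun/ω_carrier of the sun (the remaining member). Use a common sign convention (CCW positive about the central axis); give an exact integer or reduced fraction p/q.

86/13

N_ring = 13 + 2·30 = 73
13(ω_s−ω_c) = −73(ω_r−ω_c),  ω_r=0, ω_c=1
ω_s = 1 − (73/13)(0−1) = 86/13
ω_s/ω_c = 86/13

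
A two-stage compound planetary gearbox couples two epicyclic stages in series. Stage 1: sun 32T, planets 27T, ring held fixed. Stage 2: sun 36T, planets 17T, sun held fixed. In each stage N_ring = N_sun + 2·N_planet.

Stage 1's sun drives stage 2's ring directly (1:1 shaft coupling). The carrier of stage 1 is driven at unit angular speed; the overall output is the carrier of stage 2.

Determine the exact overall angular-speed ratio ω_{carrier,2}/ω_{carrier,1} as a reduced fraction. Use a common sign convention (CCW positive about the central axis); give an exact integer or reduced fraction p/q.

2065/848

Stage 1: N_ring = 32 + 2·27 = 86
Stage 1: 32(ω_s−ω_c) = −86(ω_r−ω_c),  ω_r=0, ω_c=1
Stage 1: ω_s = 1 − (86/32)(0−1) = 59/16
  ⇒ ω_s¹/ω_c¹ = 59/16
Stage 2: N_ring = 36 + 2·17 = 70
Stage 2: 36(ω_s−ω_c) = −70(ω_r−ω_c),  ω_s=0, ω_r=1
Stage 2: 36(0−ω_c) = −70(1−ω_c)  ⇒  106ω_c = 70  ⇒  ω_c = 35/53
  ⇒ ω_c²/ω_r² = 35/53
Coupling ω_r² = ω_s¹ ⇒ overall = 59/16 × 35/53 = 2065/848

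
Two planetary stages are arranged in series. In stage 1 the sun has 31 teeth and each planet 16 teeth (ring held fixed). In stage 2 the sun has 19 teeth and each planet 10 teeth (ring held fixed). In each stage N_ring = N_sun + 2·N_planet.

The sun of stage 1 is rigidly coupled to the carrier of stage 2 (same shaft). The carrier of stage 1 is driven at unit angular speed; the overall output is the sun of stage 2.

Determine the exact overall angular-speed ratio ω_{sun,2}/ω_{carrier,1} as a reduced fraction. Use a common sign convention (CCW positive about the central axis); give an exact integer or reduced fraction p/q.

Stage 1: N_ring = 31 + 2·16 = 63
Stage 1: 31(ω_s−ω_c) = −63(ω_r−ω_c),  ω_r=0, ω_c=1
Stage 1: ω_s = 1 − (63/31)(0−1) = 94/31
  ⇒ ω_s¹/ω_c¹ = 94/31
Stage 2: N_ring = 19 + 2·10 = 39
Stage 2: 19(ω_s−ω_c) = −39(ω_r−ω_c),  ω_r=0, ω_c=1
Stage 2: ω_s = 1 − (39/19)(0−1) = 58/19
  ⇒ ω_s²/ω_c² = 58/19
Coupling ω_c² = ω_s¹ ⇒ overall = 94/31 × 58/19 = 5452/589

5452/589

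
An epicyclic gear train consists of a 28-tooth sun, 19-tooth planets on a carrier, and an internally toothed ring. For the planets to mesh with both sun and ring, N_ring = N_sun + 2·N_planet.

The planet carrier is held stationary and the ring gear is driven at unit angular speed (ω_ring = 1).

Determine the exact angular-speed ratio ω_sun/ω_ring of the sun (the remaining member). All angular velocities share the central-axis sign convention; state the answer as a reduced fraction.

-33/14

N_ring = 28 + 2·19 = 66
28(ω_s−ω_c) = −66(ω_r−ω_c),  ω_c=0, ω_r=1
ω_s = 0 − (66/28)(1−0) = -33/14
ω_s/ω_r = -33/14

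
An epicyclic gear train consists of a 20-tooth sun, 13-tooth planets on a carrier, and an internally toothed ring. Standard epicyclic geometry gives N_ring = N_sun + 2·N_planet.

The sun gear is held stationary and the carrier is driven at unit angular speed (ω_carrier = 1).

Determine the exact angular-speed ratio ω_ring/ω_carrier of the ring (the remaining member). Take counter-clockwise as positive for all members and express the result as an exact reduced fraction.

N_ring = 20 + 2·13 = 46
20(ω_s−ω_c) = −46(ω_r−ω_c),  ω_s=0, ω_c=1
ω_r = 1 − (20/46)(0−1) = 33/23
ω_r/ω_c = 33/23

33/23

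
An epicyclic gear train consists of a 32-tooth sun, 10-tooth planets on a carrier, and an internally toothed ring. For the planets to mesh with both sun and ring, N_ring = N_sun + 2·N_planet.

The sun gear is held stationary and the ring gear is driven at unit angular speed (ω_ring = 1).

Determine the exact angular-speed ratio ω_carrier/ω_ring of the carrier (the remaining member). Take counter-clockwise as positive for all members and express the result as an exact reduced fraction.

13/21

N_ring = 32 + 2·10 = 52
32(ω_s−ω_c) = −52(ω_r−ω_c),  ω_s=0, ω_r=1
32(0−ω_c) = −52(1−ω_c)  ⇒  84ω_c = 52  ⇒  ω_c = 13/21
ω_c/ω_r = 13/21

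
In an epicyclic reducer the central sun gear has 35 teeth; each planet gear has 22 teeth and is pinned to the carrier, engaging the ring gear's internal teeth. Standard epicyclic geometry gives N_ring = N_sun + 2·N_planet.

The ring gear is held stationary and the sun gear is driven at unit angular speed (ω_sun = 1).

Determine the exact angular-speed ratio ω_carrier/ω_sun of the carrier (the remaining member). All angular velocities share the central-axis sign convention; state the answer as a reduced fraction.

N_ring = 35 + 2·22 = 79
35(ω_s−ω_c) = −79(ω_r−ω_c),  ω_r=0, ω_s=1
35(1−ω_c) = −79(0−ω_c)  ⇒  114ω_c = 35  ⇒  ω_c = 35/114
ω_c/ω_s = 35/114

35/114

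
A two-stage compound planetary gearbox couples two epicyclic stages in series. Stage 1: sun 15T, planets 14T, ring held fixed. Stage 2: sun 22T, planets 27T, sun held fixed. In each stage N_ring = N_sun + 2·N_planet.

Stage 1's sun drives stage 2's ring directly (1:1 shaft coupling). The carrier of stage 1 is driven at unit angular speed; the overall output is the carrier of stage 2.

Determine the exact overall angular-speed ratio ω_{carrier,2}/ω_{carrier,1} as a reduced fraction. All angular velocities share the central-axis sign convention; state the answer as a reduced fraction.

Stage 1: N_ring = 15 + 2·14 = 43
Stage 1: 15(ω_s−ω_c) = −43(ω_r−ω_c),  ω_r=0, ω_c=1
Stage 1: ω_s = 1 − (43/15)(0−1) = 58/15
  ⇒ ω_s¹/ω_c¹ = 58/15
Stage 2: N_ring = 22 + 2·27 = 76
Stage 2: 22(ω_s−ω_c) = −76(ω_r−ω_c),  ω_s=0, ω_r=1
Stage 2: 22(0−ω_c) = −76(1−ω_c)  ⇒  98ω_c = 76  ⇒  ω_c = 38/49
  ⇒ ω_c²/ω_r² = 38/49
Coupling ω_r² = ω_s¹ ⇒ overall = 58/15 × 38/49 = 2204/735

2204/735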